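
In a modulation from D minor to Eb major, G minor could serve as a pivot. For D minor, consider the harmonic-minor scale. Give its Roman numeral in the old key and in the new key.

iv in D minor; iii in Eb major

The scale of D minor (harmonic minor) is D E F G A Bb C#; G is degree 4, and the triad built there (G-Bb-D) is minor, so it is iv.
The scale of Eb major is Eb F G Ab Bb C D; G is degree 3, and the triad built there (G-Bb-D) is minor, so it is iii.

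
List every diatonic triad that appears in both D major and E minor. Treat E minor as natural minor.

D, Em, G, Bm

Triads in D major: D major (I), E minor (ii), F# minor (iii), G major (IV), A major (V), B minor (vi), C# diminished (vii°).
Triads in E minor (natural minor): E minor (i), F# diminished (ii°), G major (III), A minor (iv), B minor (v), C major (VI), D major (VII).
Shared triads with their functions: D major (I in D major, VII in E minor); E minor (ii in D major, i in E minor); G major (IV in D major, III in E minor); B minor (vi in D major, v in E minor).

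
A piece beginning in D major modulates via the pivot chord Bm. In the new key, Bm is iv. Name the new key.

F# minor

The numeral iv denotes a minor triad on scale degree 4. With B on degree 4, the tonic of the new key is F#.
Degree 4 carries a minor triad in minor keys, so the destination is F# minor.
Check: the diatonic triads of F# minor (natural minor) are F#m (i), G#dim (ii°), A (III), Bm (iv), C#m (v), D (VI), E (VII) — Bm is indeed iv.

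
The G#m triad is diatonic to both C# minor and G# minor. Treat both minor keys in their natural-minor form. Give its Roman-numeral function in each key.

v in C# minor; i in G# minor

The scale of C# minor (natural minor) is C# D# E F# G# A B; G# is degree 5, and the triad built there (G#-B-D#) is minor, so it is v.
The scale of G# minor (natural minor) is G# A# B C# D# E F#; G# is degree 1, and the triad built there (G#-B-D#) is minor, so it is i.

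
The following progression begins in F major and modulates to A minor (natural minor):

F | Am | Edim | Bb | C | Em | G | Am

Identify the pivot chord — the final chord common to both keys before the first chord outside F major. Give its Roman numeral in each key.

Chords diatonic to F major: F, Gm, Am, Bb, C, Dm, Edim.
Reading the progression, the first chord not in that set is Em, so the modulation leaves F major there.
The chord immediately before Em is C, which is diatonic to both keys: V in F major and III in A minor.

C — V in F major, III in A minor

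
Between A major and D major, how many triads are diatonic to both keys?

Diatonic triads of A major: A major (I), B minor (ii), C♯ minor (iii), D major (IV), E major (V), F♯ minor (vi), G♯ diminished (vii°).
Diatonic triads of D major: D major (I), E minor (ii), F♯ minor (iii), G major (IV), A major (V), B minor (vi), C♯ diminished (vii°).
Matching root and quality in both lists: A major, B minor, D major, F♯ minor.
That gives 4 common triads.

4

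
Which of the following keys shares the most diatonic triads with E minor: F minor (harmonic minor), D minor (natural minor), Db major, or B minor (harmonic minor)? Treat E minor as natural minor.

B minor

Triads of E minor (natural minor): E minor (i), F# diminished (ii°), G major (III), A minor (iv), B minor (v), C major (VI), D major (VII).
F minor (harmonic minor) shares 1: C.
D minor (natural minor) shares 2: Am, C.
Db major shares 0: none.
B minor (harmonic minor) shares 3: Em, G, Bm.
The most common triads (3) are shared with B minor.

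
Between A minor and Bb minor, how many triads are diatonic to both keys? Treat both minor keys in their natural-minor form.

0

Diatonic triads of A minor (natural minor): Am (i), Bdim (ii°), C (III), Dm (iv), Em (v), F (VI), G (VII).
Diatonic triads of Bb minor (natural minor): Bbm (i), Cdim (ii°), Db (III), Ebm (iv), Fm (v), Gb (VI), Ab (VII).
No triad has the same root and quality in both keys.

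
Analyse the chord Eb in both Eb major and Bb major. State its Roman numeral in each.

The scale of Eb major is Eb F G Ab Bb C D; Eb is degree 1, and the triad built there (Eb-G-Bb) is major, so it is I.
The scale of Bb major is Bb C D Eb F G A; Eb is degree 4, and the triad built there (Eb-G-Bb) is major, so it is IV.

I in Eb major; IV in Bb major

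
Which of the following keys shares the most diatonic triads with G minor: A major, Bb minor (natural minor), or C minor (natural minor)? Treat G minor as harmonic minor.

Triads of G minor (harmonic minor): G minor (i), A diminished (ii°), Bb augmented (III+), C minor (iv), D major (V), Eb major (VI), F# diminished (vii°).
A major shares 1: D.
Bb minor (natural minor) shares 0: none.
C minor (natural minor) shares 3: Gm, Cm, Eb.
The most common triads (3) are shared with C minor.

C minor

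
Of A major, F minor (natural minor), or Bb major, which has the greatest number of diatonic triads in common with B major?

A major

Triads of B major: B (I), C#m (ii), D#m (iii), E (IV), F# (V), G#m (vi), A#dim (vii°).
A major shares 2: C#m, E.
F minor (natural minor) shares 0: none.
Bb major shares 0: none.
The most common triads (2) are shared with A major.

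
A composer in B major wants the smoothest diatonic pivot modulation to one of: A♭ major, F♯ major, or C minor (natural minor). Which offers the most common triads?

Triads of B major: B (I), C♯m (ii), D♯m (iii), E (IV), F♯ (V), G♯m (vi), A♯dim (vii°).
A♭ major shares 0: none.
F♯ major shares 4: B, D♯m, F♯, G♯m.
C minor (natural minor) shares 0: none.
The most common triads (4) are shared with F♯ major.

F♯ major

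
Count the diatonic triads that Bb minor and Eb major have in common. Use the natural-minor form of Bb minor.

2

Diatonic triads of Bb minor (natural minor): Bbm (i), Cdim (ii°), Db (III), Ebm (iv), Fm (v), Gb (VI), Ab (VII).
Diatonic triads of Eb major: Eb (I), Fm (ii), Gm (iii), Ab (IV), Bb (V), Cm (vi), Ddim (vii°).
Matching root and quality in both lists: Fm, Ab.
That gives 2 common triads.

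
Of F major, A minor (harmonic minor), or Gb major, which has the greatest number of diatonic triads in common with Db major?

Triads of Db major: Db (I), Ebm (ii), Fm (iii), Gb (IV), Ab (V), Bbm (vi), Cdim (vii°).
F major shares 0: none.
A minor (harmonic minor) shares 0: none.
Gb major shares 4: Db, Ebm, Gb, Bbm.
The most common triads (4) are shared with Gb major.

Gb major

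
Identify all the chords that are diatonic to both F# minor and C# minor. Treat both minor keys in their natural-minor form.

F#m, A, C#m, E

Triads in F# minor (natural minor): F#m (i), G#dim (ii°), A (III), Bm (iv), C#m (v), D (VI), E (VII).
Triads in C# minor (natural minor): C#m (i), D#dim (ii°), E (III), F#m (iv), G#m (v), A (VI), B (VII).
Shared triads with their functions: F#m (i in F# minor, iv in C# minor); A (III in F# minor, VI in C# minor); C#m (v in F# minor, i in C# minor); E (VII in F# minor, III in C# minor).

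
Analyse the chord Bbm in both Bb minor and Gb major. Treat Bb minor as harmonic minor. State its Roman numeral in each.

i in Bb minor; iii in Gb major

The scale of Bb minor (harmonic minor) is Bb C Db Eb F Gb A; Bb is degree 1, and the triad built there (Bb-Db-F) is minor, so it is i.
The scale of Gb major is Gb Ab Bb Cb Db Eb F; Bb is degree 3, and the triad built there (Bb-Db-F) is minor, so it is iii.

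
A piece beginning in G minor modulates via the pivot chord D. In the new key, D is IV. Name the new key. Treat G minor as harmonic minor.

A major

The numeral IV denotes a major triad on scale degree 4. With D on degree 4, the tonic of the new key is A.
Degree 4 carries a major triad in major keys, so the destination is A major.
Check: the diatonic triads of A major are A (I), Bm (ii), C#m (iii), D (IV), E (V), F#m (vi), G#dim (vii°) — D is indeed IV.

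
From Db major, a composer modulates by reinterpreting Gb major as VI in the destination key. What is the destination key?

Bb minor

The numeral VI denotes a major triad on scale degree 6. With Gb on degree 6, the tonic of the new key is Bb.
Degree 6 carries a major triad in minor keys, so the destination is Bb minor.
Check: the diatonic triads of Bb minor (natural minor) are Bbm (i), Cdim (ii°), Db (III), Ebm (iv), Fm (v), Gb (VI), Ab (VII) — Gb major is indeed VI.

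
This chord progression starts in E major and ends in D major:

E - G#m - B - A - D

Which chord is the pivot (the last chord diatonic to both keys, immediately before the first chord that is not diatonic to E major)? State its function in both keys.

A — IV in E major, V in D major

Chords diatonic to E major: E, F#m, G#m, A, B, C#m, D#dim.
Reading the progression, the first chord not in that set is D, so the modulation leaves E major there.
The chord immediately before D is A, which is diatonic to both keys: IV in E major and V in D major.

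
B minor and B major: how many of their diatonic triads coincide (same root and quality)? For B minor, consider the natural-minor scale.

0

Diatonic triads of B minor (natural minor): Bm (i), C#dim (ii°), D (III), Em (iv), F#m (v), G (VI), A (VII).
Diatonic triads of B major: B (I), C#m (ii), D#m (iii), E (IV), F# (V), G#m (vi), A#dim (vii°).
No triad has the same root and quality in both keys.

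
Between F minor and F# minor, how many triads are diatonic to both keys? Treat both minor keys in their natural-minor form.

Diatonic triads of F minor (natural minor): Fm (i), Gdim (ii°), Ab (III), Bbm (iv), Cm (v), Db (VI), Eb (VII).
Diatonic triads of F# minor (natural minor): F#m (i), G#dim (ii°), A (III), Bm (iv), C#m (v), D (VI), E (VII).
No triad has the same root and quality in both keys.

0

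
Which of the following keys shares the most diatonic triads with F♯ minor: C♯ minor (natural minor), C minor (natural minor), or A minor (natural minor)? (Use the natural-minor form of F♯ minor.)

Triads of F♯ minor (natural minor): F♯ minor (i), G♯ diminished (ii°), A major (III), B minor (iv), C♯ minor (v), D major (VI), E major (VII).
C♯ minor (natural minor) shares 4: F♯m, A, C♯m, E.
C minor (natural minor) shares 0: none.
A minor (natural minor) shares 0: none.
The most common triads (4) are shared with C♯ minor.

C♯ minor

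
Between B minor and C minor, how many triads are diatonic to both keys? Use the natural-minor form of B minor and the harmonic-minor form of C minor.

1

Diatonic triads of B minor (natural minor): B minor (i), C# diminished (ii°), D major (III), E minor (iv), F# minor (v), G major (VI), A major (VII).
Diatonic triads of C minor (harmonic minor): C minor (i), D diminished (ii°), Eb augmented (III+), F minor (iv), G major (V), Ab major (VI), B diminished (vii°).
Matching root and quality in both lists: G major.
That gives 1 common triad.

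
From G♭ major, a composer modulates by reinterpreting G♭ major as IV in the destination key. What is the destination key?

The numeral IV denotes a major triad on scale degree 4. With G♭ on degree 4, the tonic of the new key is D♭.
Degree 4 carries a major triad in major keys, so the destination is D♭ major.
Check: the diatonic triads of D♭ major are D♭ (I), E♭m (ii), Fm (iii), G♭ (IV), A♭ (V), B♭m (vi), Cdim (vii°) — G♭ major is indeed IV.

D♭ major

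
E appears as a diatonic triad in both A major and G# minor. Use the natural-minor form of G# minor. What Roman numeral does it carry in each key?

V in A major; VI in G# minor

The scale of A major is A B C# D E F# G#; E is degree 5, and the triad built there (E-G#-B) is major, so it is V.
The scale of G# minor (natural minor) is G# A# B C# D# E F#; E is degree 6, and the triad built there (E-G#-B) is major, so it is VI.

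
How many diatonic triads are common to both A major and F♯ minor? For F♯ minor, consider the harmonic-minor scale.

Diatonic triads of A major: A (I), Bm (ii), C♯m (iii), D (IV), E (V), F♯m (vi), G♯dim (vii°).
Diatonic triads of F♯ minor (harmonic minor): F♯m (i), G♯dim (ii°), Aaug (III+), Bm (iv), C♯ (V), D (VI), E♯dim (vii°).
Matching root and quality in both lists: Bm, D, F♯m, G♯dim.
That gives 4 common triads.

4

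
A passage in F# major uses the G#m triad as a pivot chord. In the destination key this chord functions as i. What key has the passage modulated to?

G# minor

The numeral i denotes a minor triad on scale degree 1. With G# on degree 1, the tonic of the new key is G#.
Degree 1 carries a minor triad in minor keys, so the destination is G# minor.
Check: the diatonic triads of G# minor (natural minor) are G#m (i), A#dim (ii°), B (III), C#m (iv), D#m (v), E (VI), F# (VII) — G#m is indeed i.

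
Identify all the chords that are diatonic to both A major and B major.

Triads in A major: A major (I), B minor (ii), C♯ minor (iii), D major (IV), E major (V), F♯ minor (vi), G♯ diminished (vii°).
Triads in B major: B major (I), C♯ minor (ii), D♯ minor (iii), E major (IV), F♯ major (V), G♯ minor (vi), A♯ diminished (vii°).
Shared triads with their functions: C♯ minor (iii in A major, ii in B major); E major (V in A major, IV in B major).

C♯m, E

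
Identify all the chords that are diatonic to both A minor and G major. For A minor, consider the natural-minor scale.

Triads in A minor (natural minor): A minor (i), B diminished (ii°), C major (III), D minor (iv), E minor (v), F major (VI), G major (VII).
Triads in G major: G major (I), A minor (ii), B minor (iii), C major (IV), D major (V), E minor (vi), F# diminished (vii°).
Shared triads with their functions: A minor (i in A minor, ii in G major); C major (III in A minor, IV in G major); E minor (v in A minor, vi in G major); G major (VII in A minor, I in G major).

Am, C, Em, G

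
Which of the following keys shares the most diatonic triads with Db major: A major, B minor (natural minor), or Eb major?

Eb major

Triads of Db major: Db (I), Ebm (ii), Fm (iii), Gb (IV), Ab (V), Bbm (vi), Cdim (vii°).
A major shares 0: none.
B minor (natural minor) shares 0: none.
Eb major shares 2: Fm, Ab.
The most common triads (2) are shared with Eb major.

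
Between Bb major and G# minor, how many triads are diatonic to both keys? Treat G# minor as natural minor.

Diatonic triads of Bb major: Bb (I), Cm (ii), Dm (iii), Eb (IV), F (V), Gm (vi), Adim (vii°).
Diatonic triads of G# minor (natural minor): G#m (i), A#dim (ii°), B (III), C#m (iv), D#m (v), E (VI), F# (VII).
No triad has the same root and quality in both keys.

0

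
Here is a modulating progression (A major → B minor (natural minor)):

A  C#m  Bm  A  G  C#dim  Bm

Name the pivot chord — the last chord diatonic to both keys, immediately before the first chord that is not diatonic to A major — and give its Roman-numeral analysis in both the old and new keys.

Chords diatonic to A major: A, Bm, C#m, D, E, F#m, G#dim.
Reading the progression, the first chord not in that set is G, so the modulation leaves A major there.
The chord immediately before G is A, which is diatonic to both keys: I in A major and VII in B minor.

A — I in A major, VII in B minor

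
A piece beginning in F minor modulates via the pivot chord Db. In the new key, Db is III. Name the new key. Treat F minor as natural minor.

Bb minor

The numeral III denotes a major triad on scale degree 3. With Db on degree 3, the tonic of the new key is Bb.
Degree 3 carries a major triad in natural-minor keys, so the destination is Bb minor.
Check: the diatonic triads of Bb minor (natural minor) are Bbm (i), Cdim (ii°), Db (III), Ebm (iv), Fm (v), Gb (VI), Ab (VII) — Db is indeed III.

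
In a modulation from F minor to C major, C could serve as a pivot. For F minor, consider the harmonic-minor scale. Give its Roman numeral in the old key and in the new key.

The scale of F minor (harmonic minor) is F G Ab Bb C Db E; C is degree 5, and the triad built there (C-E-G) is major, so it is V.
The scale of C major is C D E F G A B; C is degree 1, and the triad built there (C-E-G) is major, so it is I.

V in F minor; I in C major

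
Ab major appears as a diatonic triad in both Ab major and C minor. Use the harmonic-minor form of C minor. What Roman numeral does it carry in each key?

The scale of Ab major is Ab Bb C Db Eb F G; Ab is degree 1, and the triad built there (Ab-C-Eb) is major, so it is I.
The scale of C minor (harmonic minor) is C D Eb F G Ab B; Ab is degree 6, and the triad built there (Ab-C-Eb) is major, so it is VI.

I in Ab major; VI in C minor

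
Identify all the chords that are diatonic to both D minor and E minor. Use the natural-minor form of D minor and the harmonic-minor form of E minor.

Triads in D minor (natural minor): Dm (i), Edim (ii°), F (III), Gm (iv), Am (v), Bb (VI), C (VII).
Triads in E minor (harmonic minor): Em (i), F#dim (ii°), Gaug (III+), Am (iv), B (V), C (VI), D#dim (vii°).
Shared triads with their functions: Am (v in D minor, iv in E minor); C (VII in D minor, VI in E minor).

Am, C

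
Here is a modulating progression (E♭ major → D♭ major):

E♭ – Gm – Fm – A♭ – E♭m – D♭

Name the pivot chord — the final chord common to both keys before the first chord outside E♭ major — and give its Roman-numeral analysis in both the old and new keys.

Chords diatonic to E♭ major: E♭, Fm, Gm, A♭, B♭, Cm, Ddim.
Reading the progression, the first chord not in that set is E♭m, so the modulation leaves E♭ major there.
The chord immediately before E♭m is A♭, which is diatonic to both keys: IV in E♭ major and V in D♭ major.

A♭ — IV in E♭ major, V in D♭ major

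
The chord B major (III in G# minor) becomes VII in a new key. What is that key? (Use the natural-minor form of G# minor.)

The numeral VII denotes a major triad on scale degree 7. With B on degree 7, the tonic of the new key is C#.
Degree 7 carries a major triad in natural-minor keys, so the destination is C# minor.
Check: the diatonic triads of C# minor (natural minor) are C#m (i), D#dim (ii°), E (III), F#m (iv), G#m (v), A (VI), B (VII) — B major is indeed VII.

C# minor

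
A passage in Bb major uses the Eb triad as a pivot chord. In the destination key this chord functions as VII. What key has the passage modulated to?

The numeral VII denotes a major triad on scale degree 7. With Eb on degree 7, the tonic of the new key is F.
Degree 7 carries a major triad in natural-minor keys, so the destination is F minor.
Check: the diatonic triads of F minor (natural minor) are Fm (i), Gdim (ii°), Ab (III), Bbm (iv), Cm (v), Db (VI), Eb (VII) — Eb is indeed VII.

F minor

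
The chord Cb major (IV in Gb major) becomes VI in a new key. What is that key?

The numeral VI denotes a major triad on scale degree 6. With Cb on degree 6, the tonic of the new key is Eb.
Degree 6 carries a major triad in minor keys, so the destination is Eb minor.
Check: the diatonic triads of Eb minor (natural minor) are Ebm (i), Fdim (ii°), Gb (III), Abm (iv), Bbm (v), Cb (VI), Db (VII) — Cb major is indeed VI.

Eb minor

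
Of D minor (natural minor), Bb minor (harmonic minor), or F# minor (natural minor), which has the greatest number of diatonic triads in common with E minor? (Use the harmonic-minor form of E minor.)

Triads of E minor (harmonic minor): E minor (i), F# diminished (ii°), G augmented (III+), A minor (iv), B major (V), C major (VI), D# diminished (vii°).
D minor (natural minor) shares 2: Am, C.
Bb minor (harmonic minor) shares 0: none.
F# minor (natural minor) shares 0: none.
The most common triads (2) are shared with D minor.

D minor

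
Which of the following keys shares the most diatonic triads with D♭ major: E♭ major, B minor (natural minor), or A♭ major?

Triads of D♭ major: D♭ major (I), E♭ minor (ii), F minor (iii), G♭ major (IV), A♭ major (V), B♭ minor (vi), C diminished (vii°).
E♭ major shares 2: Fm, A♭.
B minor (natural minor) shares 0: none.
A♭ major shares 4: D♭, Fm, A♭, B♭m.
The most common triads (4) are shared with A♭ major.

A♭ major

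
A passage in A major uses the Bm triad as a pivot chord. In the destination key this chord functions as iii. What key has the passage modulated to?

G major

The numeral iii denotes a minor triad on scale degree 3. With B on degree 3, the tonic of the new key is G.
Degree 3 carries a minor triad in major keys, so the destination is G major.
Check: the diatonic triads of G major are G (I), Am (ii), Bm (iii), C (IV), D (V), Em (vi), F#dim (vii°) — Bm is indeed iii.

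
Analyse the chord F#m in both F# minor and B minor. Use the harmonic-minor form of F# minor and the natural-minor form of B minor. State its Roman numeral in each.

The scale of F# minor (harmonic minor) is F# G# A B C# D E#; F# is degree 1, and the triad built there (F#-A-C#) is minor, so it is i.
The scale of B minor (natural minor) is B C# D E F# G A; F# is degree 5, and the triad built there (F#-A-C#) is minor, so it is v.

i in F# minor; v in B minor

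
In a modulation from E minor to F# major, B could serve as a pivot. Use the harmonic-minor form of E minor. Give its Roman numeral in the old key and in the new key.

The scale of E minor (harmonic minor) is E F# G A B C D#; B is degree 5, and the triad built there (B-D#-F#) is major, so it is V.
The scale of F# major is F# G# A# B C# D# E#; B is degree 4, and the triad built there (B-D#-F#) is major, so it is IV.

V in E minor; IV in F# major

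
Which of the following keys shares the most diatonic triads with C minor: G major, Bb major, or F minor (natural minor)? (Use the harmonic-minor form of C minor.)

Triads of C minor (harmonic minor): Cm (i), Ddim (ii°), Ebaug (III+), Fm (iv), G (V), Ab (VI), Bdim (vii°).
G major shares 1: G.
Bb major shares 1: Cm.
F minor (natural minor) shares 3: Cm, Fm, Ab.
The most common triads (3) are shared with F minor.

F minor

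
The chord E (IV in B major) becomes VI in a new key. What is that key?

G# minor

The numeral VI denotes a major triad on scale degree 6. With E on degree 6, the tonic of the new key is G#.
Degree 6 carries a major triad in minor keys, so the destination is G# minor.
Check: the diatonic triads of G# minor (natural minor) are G#m (i), A#dim (ii°), B (III), C#m (iv), D#m (v), E (VI), F# (VII) — E is indeed VI.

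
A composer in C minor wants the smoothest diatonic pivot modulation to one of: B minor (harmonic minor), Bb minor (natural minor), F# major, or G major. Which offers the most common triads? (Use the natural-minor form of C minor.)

Bb minor

Triads of C minor (natural minor): Cm (i), Ddim (ii°), Eb (III), Fm (iv), Gm (v), Ab (VI), Bb (VII).
B minor (harmonic minor) shares 0: none.
Bb minor (natural minor) shares 2: Fm, Ab.
F# major shares 0: none.
G major shares 0: none.
The most common triads (2) are shared with Bb minor.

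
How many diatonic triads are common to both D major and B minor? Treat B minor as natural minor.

Diatonic triads of D major: D (I), Em (ii), F#m (iii), G (IV), A (V), Bm (vi), C#dim (vii°).
Diatonic triads of B minor (natural minor): Bm (i), C#dim (ii°), D (III), Em (iv), F#m (v), G (VI), A (VII).
Matching root and quality in both lists: D, Em, F#m, G, A, Bm, C#dim.
That gives 7 common triads.

7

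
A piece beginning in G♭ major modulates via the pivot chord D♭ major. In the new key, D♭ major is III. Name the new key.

B♭ minor

The numeral III denotes a major triad on scale degree 3. With D♭ on degree 3, the tonic of the new key is B♭.
Degree 3 carries a major triad in natural-minor keys, so the destination is B♭ minor.
Check: the diatonic triads of B♭ minor (natural minor) are B♭m (i), Cdim (ii°), D♭ (III), E♭m (iv), Fm (v), G♭ (VI), A♭ (VII) — D♭ major is indeed III.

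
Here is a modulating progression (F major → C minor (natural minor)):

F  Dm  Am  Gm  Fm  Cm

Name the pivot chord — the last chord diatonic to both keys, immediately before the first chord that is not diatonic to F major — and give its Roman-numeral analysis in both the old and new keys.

Gm — ii in F major, v in C minor

Chords diatonic to F major: F, Gm, Am, B♭, C, Dm, Edim.
Reading the progression, the first chord not in that set is Fm, so the modulation leaves F major there.
The chord immediately before Fm is Gm, which is diatonic to both keys: ii in F major and v in C minor.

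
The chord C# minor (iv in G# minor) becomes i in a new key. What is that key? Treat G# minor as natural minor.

The numeral i denotes a minor triad on scale degree 1. With C# on degree 1, the tonic of the new key is C#.
Degree 1 carries a minor triad in minor keys, so the destination is C# minor.
Check: the diatonic triads of C# minor (natural minor) are C#m (i), D#dim (ii°), E (III), F#m (iv), G#m (v), A (VI), B (VII) — C# minor is indeed i.

C# minor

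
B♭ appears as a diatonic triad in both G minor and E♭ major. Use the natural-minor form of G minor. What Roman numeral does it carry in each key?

III in G minor; V in E♭ major

The scale of G minor (natural minor) is G A B♭ C D E♭ F; B♭ is degree 3, and the triad built there (B♭-D-F) is major, so it is III.
The scale of E♭ major is E♭ F G A♭ B♭ C D; B♭ is degree 5, and the triad built there (B♭-D-F) is major, so it is V.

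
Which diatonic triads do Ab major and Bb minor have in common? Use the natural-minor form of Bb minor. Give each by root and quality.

Ab, Bbm, Db, Fm

Triads in Ab major: Ab (I), Bbm (ii), Cm (iii), Db (IV), Eb (V), Fm (vi), Gdim (vii°).
Triads in Bb minor (natural minor): Bbm (i), Cdim (ii°), Db (III), Ebm (iv), Fm (v), Gb (VI), Ab (VII).
Shared triads with their functions: Ab (I in Ab major, VII in Bb minor); Bbm (ii in Ab major, i in Bb minor); Db (IV in Ab major, III in Bb minor); Fm (vi in Ab major, v in Bb minor).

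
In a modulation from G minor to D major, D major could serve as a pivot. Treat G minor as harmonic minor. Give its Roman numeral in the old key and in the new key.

V in G minor; I in D major

The scale of G minor (harmonic minor) is G A B♭ C D E♭ F♯; D is degree 5, and the triad built there (D-F♯-A) is major, so it is V.
The scale of D major is D E F♯ G A B C♯; D is degree 1, and the triad built there (D-F♯-A) is major, so it is I.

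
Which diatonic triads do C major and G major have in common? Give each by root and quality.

Triads in C major: C (I), Dm (ii), Em (iii), F (IV), G (V), Am (vi), Bdim (vii°).
Triads in G major: G (I), Am (ii), Bm (iii), C (IV), D (V), Em (vi), F♯dim (vii°).
Shared triads with their functions: C (I in C major, IV in G major); Em (iii in C major, vi in G major); G (V in C major, I in G major); Am (vi in C major, ii in G major).

C, Em, G, Am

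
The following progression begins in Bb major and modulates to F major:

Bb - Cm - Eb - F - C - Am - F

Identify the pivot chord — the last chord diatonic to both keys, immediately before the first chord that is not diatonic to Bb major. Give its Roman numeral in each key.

Chords diatonic to Bb major: Bb, Cm, Dm, Eb, F, Gm, Adim.
Reading the progression, the first chord not in that set is C, so the modulation leaves Bb major there.
The chord immediately before C is F, which is diatonic to both keys: V in Bb major and I in F major.

F — V in Bb major, I in F major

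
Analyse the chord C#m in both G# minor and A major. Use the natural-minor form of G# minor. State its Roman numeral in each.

iv in G# minor; iii in A major

The scale of G# minor (natural minor) is G# A# B C# D# E F#; C# is degree 4, and the triad built there (C#-E-G#) is minor, so it is iv.
The scale of A major is A B C# D E F# G#; C# is degree 3, and the triad built there (C#-E-G#) is minor, so it is iii.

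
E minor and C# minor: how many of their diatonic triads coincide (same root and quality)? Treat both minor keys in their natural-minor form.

Diatonic triads of E minor (natural minor): Em (i), F#dim (ii°), G (III), Am (iv), Bm (v), C (VI), D (VII).
Diatonic triads of C# minor (natural minor): C#m (i), D#dim (ii°), E (III), F#m (iv), G#m (v), A (VI), B (VII).
No triad has the same root and quality in both keys.

0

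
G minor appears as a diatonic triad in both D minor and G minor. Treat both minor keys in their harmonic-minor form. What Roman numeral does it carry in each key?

The scale of D minor (harmonic minor) is D E F G A Bb C#; G is degree 4, and the triad built there (G-Bb-D) is minor, so it is iv.
The scale of G minor (harmonic minor) is G A Bb C D Eb F#; G is degree 1, and the triad built there (G-Bb-D) is minor, so it is i.

iv in D minor; i in G minor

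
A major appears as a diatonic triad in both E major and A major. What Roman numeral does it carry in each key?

IV in E major; I in A major

The scale of E major is E F♯ G♯ A B C♯ D♯; A is degree 4, and the triad built there (A-C♯-E) is major, so it is IV.
The scale of A major is A B C♯ D E F♯ G♯; A is degree 1, and the triad built there (A-C♯-E) is major, so it is I.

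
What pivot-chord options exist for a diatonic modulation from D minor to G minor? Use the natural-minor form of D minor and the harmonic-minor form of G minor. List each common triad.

Gm

Triads in D minor (natural minor): Dm (i), Edim (ii°), F (III), Gm (iv), Am (v), Bb (VI), C (VII).
Triads in G minor (harmonic minor): Gm (i), Adim (ii°), Bbaug (III+), Cm (iv), D (V), Eb (VI), F#dim (vii°).
Shared triads with their functions: Gm (iv in D minor, i in G minor).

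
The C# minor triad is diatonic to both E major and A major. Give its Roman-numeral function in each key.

The scale of E major is E F# G# A B C# D#; C# is degree 6, and the triad built there (C#-E-G#) is minor, so it is vi.
The scale of A major is A B C# D E F# G#; C# is degree 3, and the triad built there (C#-E-G#) is minor, so it is iii.

vi in E major; iii in A major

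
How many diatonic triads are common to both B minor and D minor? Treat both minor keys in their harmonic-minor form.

1

Diatonic triads of B minor (harmonic minor): Bm (i), C#dim (ii°), Daug (III+), Em (iv), F# (V), G (VI), A#dim (vii°).
Diatonic triads of D minor (harmonic minor): Dm (i), Edim (ii°), Faug (III+), Gm (iv), A (V), Bb (VI), C#dim (vii°).
Matching root and quality in both lists: C#dim.
That gives 1 common triad.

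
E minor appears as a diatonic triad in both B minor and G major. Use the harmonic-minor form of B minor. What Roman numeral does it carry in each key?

iv in B minor; vi in G major

The scale of B minor (harmonic minor) is B C♯ D E F♯ G A♯; E is degree 4, and the triad built there (E-G-B) is minor, so it is iv.
The scale of G major is G A B C D E F♯; E is degree 6, and the triad built there (E-G-B) is minor, so it is vi.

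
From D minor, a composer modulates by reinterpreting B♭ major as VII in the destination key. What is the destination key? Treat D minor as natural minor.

The numeral VII denotes a major triad on scale degree 7. With B♭ on degree 7, the tonic of the new key is C.
Degree 7 carries a major triad in natural-minor keys, so the destination is C minor.
Check: the diatonic triads of C minor (natural minor) are Cm (i), Ddim (ii°), E♭ (III), Fm (iv), Gm (v), A♭ (VI), B♭ (VII) — B♭ major is indeed VII.

C minor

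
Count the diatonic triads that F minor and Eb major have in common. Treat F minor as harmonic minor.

Diatonic triads of F minor (harmonic minor): Fm (i), Gdim (ii°), Abaug (III+), Bbm (iv), C (V), Db (VI), Edim (vii°).
Diatonic triads of Eb major: Eb (I), Fm (ii), Gm (iii), Ab (IV), Bb (V), Cm (vi), Ddim (vii°).
Matching root and quality in both lists: Fm.
That gives 1 common triad.

1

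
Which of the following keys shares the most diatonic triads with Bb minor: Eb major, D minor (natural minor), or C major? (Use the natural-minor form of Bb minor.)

Triads of Bb minor (natural minor): Bbm (i), Cdim (ii°), Db (III), Ebm (iv), Fm (v), Gb (VI), Ab (VII).
Eb major shares 2: Fm, Ab.
D minor (natural minor) shares 0: none.
C major shares 0: none.
The most common triads (2) are shared with Eb major.

Eb major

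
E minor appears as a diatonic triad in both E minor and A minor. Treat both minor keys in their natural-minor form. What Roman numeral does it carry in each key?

The scale of E minor (natural minor) is E F♯ G A B C D; E is degree 1, and the triad built there (E-G-B) is minor, so it is i.
The scale of A minor (natural minor) is A B C D E F G; E is degree 5, and the triad built there (E-G-B) is minor, so it is v.

i in E minor; v in A minor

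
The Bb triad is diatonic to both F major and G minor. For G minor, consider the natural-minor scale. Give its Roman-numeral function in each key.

IV in F major; III in G minor

The scale of F major is F G A Bb C D E; Bb is degree 4, and the triad built there (Bb-D-F) is major, so it is IV.
The scale of G minor (natural minor) is G A Bb C D Eb F; Bb is degree 3, and the triad built there (Bb-D-F) is major, so it is III.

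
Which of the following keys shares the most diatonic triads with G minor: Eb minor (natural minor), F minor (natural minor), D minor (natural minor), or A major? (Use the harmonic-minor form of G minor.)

Triads of G minor (harmonic minor): Gm (i), Adim (ii°), Bbaug (III+), Cm (iv), D (V), Eb (VI), F#dim (vii°).
Eb minor (natural minor) shares 0: none.
F minor (natural minor) shares 2: Cm, Eb.
D minor (natural minor) shares 1: Gm.
A major shares 1: D.
The most common triads (2) are shared with F minor.

F minor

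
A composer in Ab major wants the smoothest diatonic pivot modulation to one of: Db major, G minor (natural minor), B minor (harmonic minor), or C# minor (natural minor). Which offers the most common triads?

Db major

Triads of Ab major: Ab (I), Bbm (ii), Cm (iii), Db (IV), Eb (V), Fm (vi), Gdim (vii°).
Db major shares 4: Ab, Bbm, Db, Fm.
G minor (natural minor) shares 2: Cm, Eb.
B minor (harmonic minor) shares 0: none.
C# minor (natural minor) shares 0: none.
The most common triads (4) are shared with Db major.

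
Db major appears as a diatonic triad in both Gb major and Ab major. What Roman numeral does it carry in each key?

The scale of Gb major is Gb Ab Bb Cb Db Eb F; Db is degree 5, and the triad built there (Db-F-Ab) is major, so it is V.
The scale of Ab major is Ab Bb C Db Eb F G; Db is degree 4, and the triad built there (Db-F-Ab) is major, so it is IV.

V in Gb major; IV in Ab major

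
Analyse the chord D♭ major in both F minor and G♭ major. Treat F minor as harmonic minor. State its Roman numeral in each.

VI in F minor; V in G♭ major

The scale of F minor (harmonic minor) is F G A♭ B♭ C D♭ E; D♭ is degree 6, and the triad built there (D♭-F-A♭) is major, so it is VI.
The scale of G♭ major is G♭ A♭ B♭ C♭ D♭ E♭ F; D♭ is degree 5, and the triad built there (D♭-F-A♭) is major, so it is V.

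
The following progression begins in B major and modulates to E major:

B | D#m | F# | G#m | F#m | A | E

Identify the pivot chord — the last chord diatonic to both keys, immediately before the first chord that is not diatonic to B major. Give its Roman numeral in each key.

G#m — vi in B major, iii in E major

Chords diatonic to B major: B, C#m, D#m, E, F#, G#m, A#dim.
Reading the progression, the first chord not in that set is F#m, so the modulation leaves B major there.
The chord immediately before F#m is G#m, which is diatonic to both keys: vi in B major and iii in E major.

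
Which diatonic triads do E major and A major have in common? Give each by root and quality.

E, F#m, A, C#m

Triads in E major: E major (I), F# minor (ii), G# minor (iii), A major (IV), B major (V), C# minor (vi), D# diminished (vii°).
Triads in A major: A major (I), B minor (ii), C# minor (iii), D major (IV), E major (V), F# minor (vi), G# diminished (vii°).
Shared triads with their functions: E major (I in E major, V in A major); F# minor (ii in E major, vi in A major); A major (IV in E major, I in A major); C# minor (vi in E major, iii in A major).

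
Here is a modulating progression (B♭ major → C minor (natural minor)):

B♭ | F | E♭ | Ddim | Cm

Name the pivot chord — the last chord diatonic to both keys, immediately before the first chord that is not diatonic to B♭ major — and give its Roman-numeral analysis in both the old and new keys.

Chords diatonic to B♭ major: B♭, Cm, Dm, E♭, F, Gm, Adim.
Reading the progression, the first chord not in that set is Ddim, so the modulation leaves B♭ major there.
The chord immediately before Ddim is E♭, which is diatonic to both keys: IV in B♭ major and III in C minor.

E♭ — IV in B♭ major, III in C minor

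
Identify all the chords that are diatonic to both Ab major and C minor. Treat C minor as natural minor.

Ab, Cm, Eb, Fm

Triads in Ab major: Ab (I), Bbm (ii), Cm (iii), Db (IV), Eb (V), Fm (vi), Gdim (vii°).
Triads in C minor (natural minor): Cm (i), Ddim (ii°), Eb (III), Fm (iv), Gm (v), Ab (VI), Bb (VII).
Shared triads with their functions: Ab (I in Ab major, VI in C minor); Cm (iii in Ab major, i in C minor); Eb (V in Ab major, III in C minor); Fm (vi in Ab major, iv in C minor).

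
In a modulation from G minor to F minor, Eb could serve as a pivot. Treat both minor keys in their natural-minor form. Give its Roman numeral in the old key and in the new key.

The scale of G minor (natural minor) is G A Bb C D Eb F; Eb is degree 6, and the triad built there (Eb-G-Bb) is major, so it is VI.
The scale of F minor (natural minor) is F G Ab Bb C Db Eb; Eb is degree 7, and the triad built there (Eb-G-Bb) is major, so it is VII.

VI in G minor; VII in F minor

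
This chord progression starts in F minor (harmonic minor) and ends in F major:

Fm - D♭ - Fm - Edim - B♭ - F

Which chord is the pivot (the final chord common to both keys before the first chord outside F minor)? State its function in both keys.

Chords diatonic to F minor: Fm, Gdim, A♭aug, B♭m, C, D♭, Edim.
Reading the progression, the first chord not in that set is B♭, so the modulation leaves F minor there.
The chord immediately before B♭ is Edim, which is diatonic to both keys: vii° in F minor and vii° in F major.

Edim — vii° in F minor, vii° in F major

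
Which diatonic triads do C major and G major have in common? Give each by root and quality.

Triads in C major: C major (I), D minor (ii), E minor (iii), F major (IV), G major (V), A minor (vi), B diminished (vii°).
Triads in G major: G major (I), A minor (ii), B minor (iii), C major (IV), D major (V), E minor (vi), F# diminished (vii°).
Shared triads with their functions: C major (I in C major, IV in G major); E minor (iii in C major, vi in G major); G major (V in C major, I in G major); A minor (vi in C major, ii in G major).

C, Em, G, Am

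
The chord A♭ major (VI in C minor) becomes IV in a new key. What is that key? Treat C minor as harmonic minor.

E♭ major

The numeral IV denotes a major triad on scale degree 4. With A♭ on degree 4, the tonic of the new key is E♭.
Degree 4 carries a major triad in major keys, so the destination is E♭ major.
Check: the diatonic triads of E♭ major are E♭ (I), Fm (ii), Gm (iii), A♭ (IV), B♭ (V), Cm (vi), Ddim (vii°) — A♭ major is indeed IV.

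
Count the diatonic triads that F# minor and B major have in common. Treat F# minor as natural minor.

2

Diatonic triads of F# minor (natural minor): F#m (i), G#dim (ii°), A (III), Bm (iv), C#m (v), D (VI), E (VII).
Diatonic triads of B major: B (I), C#m (ii), D#m (iii), E (IV), F# (V), G#m (vi), A#dim (vii°).
Matching root and quality in both lists: C#m, E.
That gives 2 common triads.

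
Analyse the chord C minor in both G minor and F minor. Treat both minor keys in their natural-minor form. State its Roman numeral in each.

iv in G minor; v in F minor

The scale of G minor (natural minor) is G A B♭ C D E♭ F; C is degree 4, and the triad built there (C-E♭-G) is minor, so it is iv.
The scale of F minor (natural minor) is F G A♭ B♭ C D♭ E♭; C is degree 5, and the triad built there (C-E♭-G) is minor, so it is v.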